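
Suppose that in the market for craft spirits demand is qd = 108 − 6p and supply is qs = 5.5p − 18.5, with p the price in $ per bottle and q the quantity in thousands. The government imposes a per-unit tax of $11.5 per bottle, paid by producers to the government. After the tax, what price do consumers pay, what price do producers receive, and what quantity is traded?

Without the tax, 108 − 6p = 5.5p − 18.5 gives 11.5p = 126.5, so p* = $11 and q* = 42.
With the tax collected from producers, supply shifts: qs = 5.5(p − 11.5) − 18.5.
New equilibrium: consumers pay $16.5, producers receive $5, q = 9. (Wedge: pb − ps = 11.5.)
The less price-elastic side of the market bears the larger share of a per-unit tax.

Consumers pay $16.5; producers receive $5; quantity = 9.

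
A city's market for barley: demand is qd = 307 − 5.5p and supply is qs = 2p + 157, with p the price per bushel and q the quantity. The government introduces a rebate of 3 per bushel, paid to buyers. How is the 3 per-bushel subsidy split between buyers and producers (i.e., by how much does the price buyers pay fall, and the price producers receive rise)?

Without the subsidy, 307 − 5.5p = 2p + 157 gives 7.5p = 150, so p* = 20 and q* = 197.
With a per-unit subsidy paid to buyers, each effectively pays p − 3, so demand becomes qd = 307 − 5.5(p − 3).
Solving gives q = 201.4 with buyers paying 19.2 and producers receiving 22.2 (the 3 wedge).
Gain to buyers: 0.8; to producers: 2.2. (They sum to 3.)

Buyers gain 0.8 per bushel; producers gain 2.2 per bushel.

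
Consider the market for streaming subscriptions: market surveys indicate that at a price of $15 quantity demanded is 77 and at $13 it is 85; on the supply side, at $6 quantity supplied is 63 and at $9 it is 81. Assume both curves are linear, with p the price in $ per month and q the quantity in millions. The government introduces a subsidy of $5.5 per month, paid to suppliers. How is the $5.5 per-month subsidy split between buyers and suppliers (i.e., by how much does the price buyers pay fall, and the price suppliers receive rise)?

Demand slope: (85 − 77)/(13 − 15) = -4, so qd = 137 − 4p.
Supply slope: (81 − 63)/(9 − 6) = 6, so qs = 6p + 27.
Before the subsidy: set 137 − 4p = 6p + 27 → p* = $11, q* = 93.
With a per-unit subsidy paid to suppliers, each receives p + 5.5 per unit sold, so supply becomes qs = 6(p + 5.5) + 27.
Solving gives q = 106.2 with buyers paying $7.7 and suppliers receiving $13.2 (the $5.5 wedge).
Gain to buyers: $3.3; to suppliers: $2.2. (They sum to $5.5.)

Buyers gain $3.3 per month; suppliers gain $2.2 per month.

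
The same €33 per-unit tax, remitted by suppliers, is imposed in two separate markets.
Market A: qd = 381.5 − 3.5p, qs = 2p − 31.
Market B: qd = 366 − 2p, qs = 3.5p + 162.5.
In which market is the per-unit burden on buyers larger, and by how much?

Market A: pre-tax p* = €75, q* = 119; post-tax q = 77; per-unit burden on buyers = €12.
Market B: pre-tax p* = €37, q* = 292; post-tax q = 250; per-unit burden on buyers = €21.
Difference: €12 vs €21 → market B is larger by €9.

Market B, by €9.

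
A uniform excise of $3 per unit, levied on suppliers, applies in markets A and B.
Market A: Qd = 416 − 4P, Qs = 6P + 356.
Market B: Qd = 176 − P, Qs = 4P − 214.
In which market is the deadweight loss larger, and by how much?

Market A, by $7.2.

Market A: pre-tax P* = $6, Q* = 392; post-tax Q = 384.8; deadweight loss = $10.8.
Market B: pre-tax P* = $78, Q* = 98; post-tax Q = 95.6; deadweight loss = $3.6.
Difference: $10.8 vs $3.6 → market A is larger by $7.2.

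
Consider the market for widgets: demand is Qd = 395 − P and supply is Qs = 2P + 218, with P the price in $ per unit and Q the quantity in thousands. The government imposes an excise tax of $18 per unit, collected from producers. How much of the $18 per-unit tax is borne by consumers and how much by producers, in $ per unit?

Consumers bear $12 per unit; producers bear $6 per unit.

Before the tax: set 395 − P = 2P + 218 → P* = $59, Q* = 336.
With the tax collected from producers, supply shifts: Qs = 2(P − 18) + 218.
New equilibrium: consumers pay $71, producers receive $53, Q = 324. (Wedge: Pb − Ps = 18.)
Burden on consumers: $12; on producers: $6. (They sum to $18.)
The less price-elastic side of the market bears the larger share of a per-unit tax.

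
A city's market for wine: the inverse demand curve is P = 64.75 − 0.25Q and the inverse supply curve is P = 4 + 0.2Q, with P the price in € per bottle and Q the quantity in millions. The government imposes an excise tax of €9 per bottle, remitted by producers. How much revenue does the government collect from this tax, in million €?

Inverting to Q(P) form: Qd = 259 − 4P; Qs = 5P − 20.
Without the tax, 259 − 4P = 5P − 20 gives 9P = 279, so P* = €31 and Q* = 135.
With the tax collected from producers, supply shifts: Qs = 5(P − 9) − 20.
New equilibrium: consumers pay €36, producers receive €27, Q = 115. (Wedge: Pb − Ps = 9.)
Revenue = t · Q = 9 · 115 = €1035.

Tax revenue = €1035 million.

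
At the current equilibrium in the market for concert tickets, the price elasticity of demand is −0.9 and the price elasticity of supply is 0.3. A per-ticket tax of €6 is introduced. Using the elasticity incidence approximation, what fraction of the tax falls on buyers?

Incidence ratio: buyers' share ≈ εs / (εs + |εd|) = 0.3 / (0.3 + 0.9) = 0.25.
Supply is the less elastic side, so buyers bear the smaller share.

Buyers' share ≈ 0.25.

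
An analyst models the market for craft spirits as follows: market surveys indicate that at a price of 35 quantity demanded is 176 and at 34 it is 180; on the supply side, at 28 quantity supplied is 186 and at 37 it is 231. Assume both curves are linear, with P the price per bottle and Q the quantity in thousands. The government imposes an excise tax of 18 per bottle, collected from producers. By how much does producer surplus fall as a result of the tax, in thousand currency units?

Producer surplus falls by 1408 thousand.

Demand slope: (180 − 176)/(34 − 35) = -4, so Qd = 316 − 4P.
Supply slope: (231 − 186)/(37 − 28) = 5, so Qs = 5P + 46.
Before the tax: set 316 − 4P = 5P + 46 → P* = 30, Q* = 196.
With the tax collected from producers, supply shifts: Qs = 5(P − 18) + 46.
Solving gives Q = 156 with consumers paying 40 and producers receiving 22 (the 18 wedge).
ΔPS is the trapezoid between Q = 156 and Q = 196 of height 8: ½ · (196 + 156) · 8 = 1408.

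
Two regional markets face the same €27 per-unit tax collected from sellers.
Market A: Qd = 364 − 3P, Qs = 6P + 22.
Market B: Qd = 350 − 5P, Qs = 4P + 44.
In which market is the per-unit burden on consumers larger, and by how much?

Market A, by €6.

Market A: pre-tax P* = €38, Q* = 250; post-tax Q = 196; per-unit burden on consumers = €18.
Market B: pre-tax P* = €34, Q* = 180; post-tax Q = 120; per-unit burden on consumers = €12.
Difference: €18 vs €12 → market A is larger by €6.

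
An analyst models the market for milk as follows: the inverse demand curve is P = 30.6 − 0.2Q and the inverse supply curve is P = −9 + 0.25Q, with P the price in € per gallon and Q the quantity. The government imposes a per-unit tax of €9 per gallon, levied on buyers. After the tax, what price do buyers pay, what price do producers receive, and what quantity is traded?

Buyers pay €17; producers receive €8; quantity = 68.

Inverting to Q(P) form: Qd = 153 − 5P; Qs = 4P + 36.
Before the tax: set 153 − 5P = 4P + 36 → P* = €13, Q* = 88.
With the tax collected from buyers, demand (in seller-price terms) shifts: Qd = 153 − 5(P + 9).
Solving gives Q = 68 with buyers paying €17 and producers receiving €8 (the €9 wedge).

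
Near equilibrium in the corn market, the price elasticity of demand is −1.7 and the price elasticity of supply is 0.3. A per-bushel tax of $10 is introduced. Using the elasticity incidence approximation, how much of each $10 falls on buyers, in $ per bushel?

Buyers bear ≈ $1.5 per bushel.

Incidence ratio: buyers' share ≈ εs / (εs + |εd|) = 0.3 / (0.3 + 1.7) = 0.15.
So buyers bear ≈ 0.15 × $10 = $1.5; producers bear $8.5.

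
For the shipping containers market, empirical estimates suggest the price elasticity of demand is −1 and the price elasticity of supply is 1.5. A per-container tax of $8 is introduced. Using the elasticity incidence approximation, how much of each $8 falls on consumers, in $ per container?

Incidence ratio: consumers' share ≈ εs / (εs + |εd|) = 1.5 / (1.5 + 1) = 0.6.
So consumers bear ≈ 0.6 × $8 = $4.8; suppliers bear $3.2.

Consumers bear ≈ $4.8 per container.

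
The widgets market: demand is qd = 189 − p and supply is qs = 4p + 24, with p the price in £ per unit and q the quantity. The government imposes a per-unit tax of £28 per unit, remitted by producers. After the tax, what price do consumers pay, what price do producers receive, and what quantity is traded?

Without the tax, 189 − p = 4p + 24 gives 5p = 165, so p* = £33 and q* = 156.
With the tax collected from producers, supply shifts: qs = 4(p − 28) + 24.
Solving gives q = 133.6 with consumers paying £55.4 and producers receiving £27.4 (the £28 wedge).
The less price-elastic side of the market bears the larger share of a per-unit tax.

Consumers pay £55.4; producers receive £27.4; quantity = 133.6.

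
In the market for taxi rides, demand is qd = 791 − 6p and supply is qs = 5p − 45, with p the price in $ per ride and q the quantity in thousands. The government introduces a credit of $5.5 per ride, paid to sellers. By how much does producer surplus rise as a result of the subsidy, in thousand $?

Before the subsidy: set 791 − 6p = 5p − 45 → p* = $76, q* = 335.
With a per-unit subsidy paid to sellers, each receives p + 5.5 per unit sold, so supply becomes qs = 5(p + 5.5) − 45.
Solving gives q = 350 with buyers paying $73.5 and sellers receiving $79 (the $5.5 wedge).
ΔPS is the trapezoid between Q = 350 and Q = 335 of height $3: ½ · (335 + 350) · 3 = $1027.5.

Producer surplus rises by $1027.5 thousand.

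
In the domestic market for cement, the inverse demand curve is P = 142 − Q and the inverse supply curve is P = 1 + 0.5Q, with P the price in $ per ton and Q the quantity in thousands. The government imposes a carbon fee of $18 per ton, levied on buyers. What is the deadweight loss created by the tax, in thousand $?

Deadweight loss = $108 thousand.

Rewrite in direct form: Qd = 142 − P and Qs = 2P − 2.
Before the tax: set 142 − P = 2P − 2 → P* = $48, Q* = 94.
With the tax collected from buyers, demand (in seller-price terms) shifts: Qd = 142 − (P + 18).
New equilibrium: buyers pay $60, sellers receive $42, Q = 82. (Wedge: Pb − Ps = 18.)
Quantity falls by |ΔQ| = |94 − 82| = 12.
DWL = ½ · t · |ΔQ| = ½ · 18 · 12 = $108.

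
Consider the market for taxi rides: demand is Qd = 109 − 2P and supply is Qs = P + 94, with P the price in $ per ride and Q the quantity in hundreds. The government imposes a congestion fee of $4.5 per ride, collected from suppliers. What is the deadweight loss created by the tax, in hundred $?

Deadweight loss = $6.75 hundred.

Without the tax, 109 − 2P = P + 94 gives 3P = 15, so P* = $5 and Q* = 99.
With the tax collected from suppliers, supply shifts: Qs = (P − 4.5) + 94.
New equilibrium: consumers pay $6.5, suppliers receive $2, Q = 96. (Wedge: Pb − Ps = 4.5.)
Quantity falls by |ΔQ| = |99 − 96| = 3.
DWL = ½ · t · |ΔQ| = ½ · 4.5 · 3 = $6.75.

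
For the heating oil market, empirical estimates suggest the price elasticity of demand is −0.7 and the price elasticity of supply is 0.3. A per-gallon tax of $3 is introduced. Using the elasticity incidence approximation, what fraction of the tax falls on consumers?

Consumers' share ≈ 0.3.

Incidence ratio: consumers' share ≈ εs / (εs + |εd|) = 0.3 / (0.3 + 0.7) = 0.3.
Supply is the less elastic side, so consumers bear the smaller share.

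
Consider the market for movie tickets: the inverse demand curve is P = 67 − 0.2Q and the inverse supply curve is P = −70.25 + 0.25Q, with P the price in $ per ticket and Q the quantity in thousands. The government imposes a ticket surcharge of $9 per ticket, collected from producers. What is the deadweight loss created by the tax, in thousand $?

Rewrite in direct form: Qd = 335 − 5P and Qs = 4P + 281.
Without the tax, 335 − 5P = 4P + 281 gives 9P = 54, so P* = $6 and Q* = 305.
With the tax collected from producers, supply shifts: Qs = 4(P − 9) + 281.
New equilibrium: buyers pay $10, producers receive $1, Q = 285. (Wedge: Pb − Ps = 9.)
Quantity falls by |ΔQ| = |305 − 285| = 20.
DWL = ½ · t · |ΔQ| = ½ · 9 · 20 = $90.

Deadweight loss = $90 thousand.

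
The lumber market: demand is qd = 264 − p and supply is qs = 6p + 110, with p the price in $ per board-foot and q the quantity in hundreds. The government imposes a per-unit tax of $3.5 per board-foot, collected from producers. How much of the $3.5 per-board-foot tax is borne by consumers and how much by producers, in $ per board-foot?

Consumers bear $3 per board-foot; producers bear $0.5 per board-foot.

Before the tax: set 264 − p = 6p + 110 → p* = $22, q* = 242.
With the tax collected from producers, supply shifts: qs = 6(p − 3.5) + 110.
New equilibrium: consumers pay $25, producers receive $21.5, q = 239. (Wedge: pb − ps = 3.5.)
Burden on consumers: $3; on producers: $0.5. (They sum to $3.5.)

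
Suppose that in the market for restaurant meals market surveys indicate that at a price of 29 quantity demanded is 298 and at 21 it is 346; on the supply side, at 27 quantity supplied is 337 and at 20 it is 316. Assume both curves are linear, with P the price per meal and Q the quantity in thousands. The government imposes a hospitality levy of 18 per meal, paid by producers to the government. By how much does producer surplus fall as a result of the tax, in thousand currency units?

Demand slope: (346 − 298)/(21 − 29) = -6, so Qd = 472 − 6P.
Supply slope: (316 − 337)/(20 − 27) = 3, so Qs = 3P + 256.
Without the tax, 472 − 6P = 3P + 256 gives 9P = 216, so P* = 24 and Q* = 328.
With the tax collected from producers, supply shifts: Qs = 3(P − 18) + 256.
New equilibrium: buyers pay 30, producers receive 12, Q = 292. (Wedge: Pb − Ps = 18.)
ΔPS is the trapezoid between Q = 292 and Q = 328 of height 12: ½ · (328 + 292) · 12 = 3720.

Producer surplus falls by 3720 thousand.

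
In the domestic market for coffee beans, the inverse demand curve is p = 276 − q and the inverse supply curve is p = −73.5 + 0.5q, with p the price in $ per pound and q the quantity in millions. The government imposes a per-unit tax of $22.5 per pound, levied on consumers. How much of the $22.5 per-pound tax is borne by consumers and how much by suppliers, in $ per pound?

Consumers bear $15 per pound; suppliers bear $7.5 per pound.

Rewrite in direct form: qd = 276 − p and qs = 2p + 147.
Before the tax: set 276 − p = 2p + 147 → p* = $43, q* = 233.
With the tax collected from consumers, demand (in seller-price terms) shifts: qd = 276 − (p + 22.5).
Solving gives q = 218 with consumers paying $58 and suppliers receiving $35.5 (the $22.5 wedge).
Burden on consumers: $15; on suppliers: $7.5. (They sum to $22.5.)
The less price-elastic side of the market bears the larger share of a per-unit tax.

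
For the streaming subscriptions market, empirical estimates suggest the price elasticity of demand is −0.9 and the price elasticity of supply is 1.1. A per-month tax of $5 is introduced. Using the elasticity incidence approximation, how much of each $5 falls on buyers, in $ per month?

Buyers bear ≈ $2.75 per month.

Incidence ratio: buyers' share ≈ εs / (εs + |εd|) = 1.1 / (1.1 + 0.9) = 0.55.
So buyers bear ≈ 0.55 × $5 = $2.75; sellers bear $2.25.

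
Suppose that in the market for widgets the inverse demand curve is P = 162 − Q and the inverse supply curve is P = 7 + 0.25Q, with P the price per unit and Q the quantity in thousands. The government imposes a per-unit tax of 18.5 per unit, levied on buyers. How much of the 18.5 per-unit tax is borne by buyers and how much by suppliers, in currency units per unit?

Rewrite in direct form: Qd = 162 − P and Qs = 4P − 28.
Before the tax: set 162 − P = 4P − 28 → P* = 38, Q* = 124.
With the tax collected from buyers, demand (in seller-price terms) shifts: Qd = 162 − (P + 18.5).
Solving gives Q = 109.2 with buyers paying 52.8 and suppliers receiving 34.3 (the 18.5 wedge).
Burden on buyers: 14.8; on suppliers: 3.7. (They sum to 18.5.)

Buyers bear 14.8 per unit; suppliers bear 3.7 per unit.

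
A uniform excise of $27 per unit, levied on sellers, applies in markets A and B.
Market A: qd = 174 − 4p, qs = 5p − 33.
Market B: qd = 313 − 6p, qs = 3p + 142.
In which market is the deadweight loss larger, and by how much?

Market A: pre-tax p* = $23, q* = 82; post-tax q = 22; deadweight loss = $810.
Market B: pre-tax p* = $19, q* = 199; post-tax q = 145; deadweight loss = $729.
Difference: $810 vs $729 → market A is larger by $81.

Market A, by $81.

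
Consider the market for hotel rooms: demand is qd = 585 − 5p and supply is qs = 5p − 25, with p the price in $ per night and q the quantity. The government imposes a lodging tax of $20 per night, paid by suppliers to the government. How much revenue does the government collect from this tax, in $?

Before the tax: set 585 − 5p = 5p − 25 → p* = $61, q* = 280.
With the tax collected from suppliers, supply shifts: qs = 5(p − 20) − 25.
New equilibrium: buyers pay $71, suppliers receive $51, q = 230. (Wedge: pb − ps = 20.)
Revenue = t · Q = 20 · 230 = $4600.

Tax revenue = $4600.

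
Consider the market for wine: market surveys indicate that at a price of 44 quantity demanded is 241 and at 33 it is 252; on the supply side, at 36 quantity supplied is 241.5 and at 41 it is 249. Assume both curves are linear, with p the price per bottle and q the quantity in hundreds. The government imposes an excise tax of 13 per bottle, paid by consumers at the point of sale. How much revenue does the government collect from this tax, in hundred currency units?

Demand slope: (252 − 241)/(33 − 44) = -1, so qd = 285 − p.
Supply slope: (249 − 241.5)/(41 − 36) = 1.5, so qs = 1.5p + 187.5.
Without the tax, 285 − p = 1.5p + 187.5 gives 2.5p = 97.5, so p* = 39 and q* = 246.
With the tax collected from consumers, demand (in seller-price terms) shifts: qd = 285 − (p + 13).
Solving gives q = 238.2 with consumers paying 46.8 and suppliers receiving 33.8 (the 13 wedge).
Revenue = t · Q = 13 · 238.2 = 3096.6.

Tax revenue = 3096.6 hundred.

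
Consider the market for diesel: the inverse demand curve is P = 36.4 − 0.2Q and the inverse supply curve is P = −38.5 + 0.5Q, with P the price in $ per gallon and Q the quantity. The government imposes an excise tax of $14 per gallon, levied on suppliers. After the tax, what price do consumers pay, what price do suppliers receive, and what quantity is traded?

Inverting to Q(P) form: Qd = 182 − 5P; Qs = 2P + 77.
Without the tax, 182 − 5P = 2P + 77 gives 7P = 105, so P* = $15 and Q* = 107.
With the tax collected from suppliers, supply shifts: Qs = 2(P − 14) + 77.
New equilibrium: consumers pay $19, suppliers receive $5, Q = 87. (Wedge: Pb − Ps = 14.)
The less price-elastic side of the market bears the larger share of a per-unit tax.

Consumers pay $19; suppliers receive $5; quantity = 87.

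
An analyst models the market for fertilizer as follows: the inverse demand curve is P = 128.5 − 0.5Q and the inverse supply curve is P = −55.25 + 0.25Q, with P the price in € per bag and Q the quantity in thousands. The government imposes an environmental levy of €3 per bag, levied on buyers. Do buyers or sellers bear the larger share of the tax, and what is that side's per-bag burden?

Buyers bear the larger share: €2 per bag.

Rewrite in direct form: Qd = 257 − 2P and Qs = 4P + 221.
Without the tax, 257 − 2P = 4P + 221 gives 6P = 36, so P* = €6 and Q* = 245.
With the tax collected from buyers, demand (in seller-price terms) shifts: Qd = 257 − 2(P + 3).
New equilibrium: buyers pay €8, sellers receive €5, Q = 241. (Wedge: Pb − Ps = 3.)
Per-bag burden: buyers €2, sellers €1.
Buyers take the larger share because demand is less price-elastic here (demand slope 2 vs supply slope 4).
The less price-elastic side of the market bears the larger share of a per-unit tax.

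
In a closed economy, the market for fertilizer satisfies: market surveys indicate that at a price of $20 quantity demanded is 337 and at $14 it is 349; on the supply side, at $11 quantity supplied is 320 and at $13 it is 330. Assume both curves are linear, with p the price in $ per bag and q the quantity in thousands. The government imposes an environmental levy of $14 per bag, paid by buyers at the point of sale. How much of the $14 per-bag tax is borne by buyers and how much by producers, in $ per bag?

Demand slope: (349 − 337)/(14 − 20) = -2, so qd = 377 − 2p.
Supply slope: (330 − 320)/(13 − 11) = 5, so qs = 5p + 265.
Without the tax, 377 − 2p = 5p + 265 gives 7p = 112, so p* = $16 and q* = 345.
With the tax collected from buyers, demand (in seller-price terms) shifts: qd = 377 − 2(p + 14).
Solving gives q = 325 with buyers paying $26 and producers receiving $12 (the $14 wedge).
Burden on buyers: $10; on producers: $4. (They sum to $14.)

Buyers bear $10 per bag; producers bear $4 per bag.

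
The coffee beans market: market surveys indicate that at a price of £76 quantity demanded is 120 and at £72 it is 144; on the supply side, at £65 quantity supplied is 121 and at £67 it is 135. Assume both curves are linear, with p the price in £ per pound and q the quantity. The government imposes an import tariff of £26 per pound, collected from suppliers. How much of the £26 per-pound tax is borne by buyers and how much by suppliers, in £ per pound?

Demand slope: (144 − 120)/(72 − 76) = -6, so qd = 576 − 6p.
Supply slope: (135 − 121)/(67 − 65) = 7, so qs = 7p − 334.
Without the tax, 576 − 6p = 7p − 334 gives 13p = 910, so p* = £70 and q* = 156.
With the tax collected from suppliers, supply shifts: qs = 7(p − 26) − 334.
New equilibrium: buyers pay £84, suppliers receive £58, q = 72. (Wedge: pb − ps = 26.)
Burden on buyers: £14; on suppliers: £12. (They sum to £26.)
The less price-elastic side of the market bears the larger share of a per-unit tax.

Buyers bear £14 per pound; suppliers bear £12 per pound.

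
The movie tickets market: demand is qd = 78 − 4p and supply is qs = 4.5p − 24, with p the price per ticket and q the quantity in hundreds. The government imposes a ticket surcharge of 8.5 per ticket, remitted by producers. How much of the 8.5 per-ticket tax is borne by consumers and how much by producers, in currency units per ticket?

Consumers bear 4.5 per ticket; producers bear 4 per ticket.

Without the tax, 78 − 4p = 4.5p − 24 gives 8.5p = 102, so p* = 12 and q* = 30.
With the tax collected from producers, supply shifts: qs = 4.5(p − 8.5) − 24.
New equilibrium: consumers pay 16.5, producers receive 8, q = 12. (Wedge: pb − ps = 8.5.)
Burden on consumers: 4.5; on producers: 4. (They sum to 8.5.)
The less price-elastic side of the market bears the larger share of a per-unit tax.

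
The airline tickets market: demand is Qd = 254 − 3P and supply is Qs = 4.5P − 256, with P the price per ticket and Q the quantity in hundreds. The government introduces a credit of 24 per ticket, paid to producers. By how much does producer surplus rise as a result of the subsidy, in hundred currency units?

Producer surplus rises by 687.36 hundred.

Before the subsidy: set 254 − 3P = 4.5P − 256 → P* = 68, Q* = 50.
With a per-unit subsidy paid to producers, each receives P + 24 per unit sold, so supply becomes Qs = 4.5(P + 24) − 256.
Solving gives Q = 93.2 with consumers paying 53.6 and producers receiving 77.6 (the 24 wedge).
ΔPS is the trapezoid between Q = 93.2 and Q = 50 of height 9.6: ½ · (50 + 93.2) · 9.6 = 687.36.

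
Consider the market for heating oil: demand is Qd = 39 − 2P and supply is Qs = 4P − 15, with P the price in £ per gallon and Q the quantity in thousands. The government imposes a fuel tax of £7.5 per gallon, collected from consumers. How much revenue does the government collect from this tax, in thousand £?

Without the tax, 39 − 2P = 4P − 15 gives 6P = 54, so P* = £9 and Q* = 21.
With the tax collected from consumers, demand (in seller-price terms) shifts: Qd = 39 − 2(P + 7.5).
Solving gives Q = 11 with consumers paying £14 and producers receiving £6.5 (the £7.5 wedge).
Revenue = t · Q = 7.5 · 11 = £82.5.

Tax revenue = £82.5 thousand.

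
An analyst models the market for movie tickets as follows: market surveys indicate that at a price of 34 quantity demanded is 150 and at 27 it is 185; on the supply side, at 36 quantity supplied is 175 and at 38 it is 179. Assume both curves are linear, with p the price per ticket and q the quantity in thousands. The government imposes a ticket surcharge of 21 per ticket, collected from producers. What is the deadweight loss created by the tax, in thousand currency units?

Demand slope: (185 − 150)/(27 − 34) = -5, so qd = 320 − 5p.
Supply slope: (179 − 175)/(38 − 36) = 2, so qs = 2p + 103.
Without the tax, 320 − 5p = 2p + 103 gives 7p = 217, so p* = 31 and q* = 165.
With the tax collected from producers, supply shifts: qs = 2(p − 21) + 103.
New equilibrium: consumers pay 37, producers receive 16, q = 135. (Wedge: pb − ps = 21.)
Quantity falls by |ΔQ| = |165 − 135| = 30.
DWL = ½ · t · |ΔQ| = ½ · 21 · 30 = 315.

Deadweight loss = 315 thousand.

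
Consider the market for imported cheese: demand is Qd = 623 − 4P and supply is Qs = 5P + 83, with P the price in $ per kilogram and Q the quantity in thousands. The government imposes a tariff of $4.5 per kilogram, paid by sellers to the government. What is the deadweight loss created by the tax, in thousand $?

Deadweight loss = $22.5 thousand.

Without the tax, 623 − 4P = 5P + 83 gives 9P = 540, so P* = $60 and Q* = 383.
With the tax collected from sellers, supply shifts: Qs = 5(P − 4.5) + 83.
Solving gives Q = 373 with buyers paying $62.5 and sellers receiving $58 (the $4.5 wedge).
Quantity falls by |ΔQ| = |383 − 373| = 10.
DWL = ½ · t · |ΔQ| = ½ · 4.5 · 10 = $22.5.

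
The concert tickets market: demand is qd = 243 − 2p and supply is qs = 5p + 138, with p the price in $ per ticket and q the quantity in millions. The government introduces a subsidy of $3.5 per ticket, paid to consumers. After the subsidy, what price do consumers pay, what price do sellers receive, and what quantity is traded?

Consumers pay $12.5; sellers receive $16; quantity = 218.

Before the subsidy: set 243 − 2p = 5p + 138 → p* = $15, q* = 213.
With a per-unit subsidy paid to consumers, each effectively pays p − 3.5, so demand becomes qd = 243 − 2(p − 3.5).
Solving gives q = 218 with consumers paying $12.5 and sellers receiving $16 (the $3.5 wedge).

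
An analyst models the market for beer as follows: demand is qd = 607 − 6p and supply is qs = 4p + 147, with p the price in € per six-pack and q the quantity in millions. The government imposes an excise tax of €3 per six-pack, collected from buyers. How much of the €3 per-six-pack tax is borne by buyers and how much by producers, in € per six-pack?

Buyers bear €1.2 per six-pack; producers bear €1.8 per six-pack.

Without the tax, 607 − 6p = 4p + 147 gives 10p = 460, so p* = €46 and q* = 331.
With the tax collected from buyers, demand (in seller-price terms) shifts: qd = 607 − 6(p + 3).
Solving gives q = 323.8 with buyers paying €47.2 and producers receiving €44.2 (the €3 wedge).
Burden on buyers: €1.2; on producers: €1.8. (They sum to €3.)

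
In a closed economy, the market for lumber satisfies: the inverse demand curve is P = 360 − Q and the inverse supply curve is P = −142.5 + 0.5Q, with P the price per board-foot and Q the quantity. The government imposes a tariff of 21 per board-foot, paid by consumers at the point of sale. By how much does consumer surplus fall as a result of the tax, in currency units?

Consumer surplus falls by 4592.

Inverting to Q(P) form: Qd = 360 − P; Qs = 2P + 285.
Without the tax, 360 − P = 2P + 285 gives 3P = 75, so P* = 25 and Q* = 335.
With the tax collected from consumers, demand (in seller-price terms) shifts: Qd = 360 − (P + 21).
Solving gives Q = 321 with consumers paying 39 and producers receiving 18 (the 21 wedge).
ΔCS is the trapezoid between Q = 321 and Q = 335 of height 14: ½ · (335 + 321) · 14 = 4592.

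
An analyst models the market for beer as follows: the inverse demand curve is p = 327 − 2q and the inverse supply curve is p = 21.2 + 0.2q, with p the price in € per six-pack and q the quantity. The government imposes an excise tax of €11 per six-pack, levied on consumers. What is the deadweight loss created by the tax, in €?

Rewrite in direct form: qd = 163.5 − 0.5p and qs = 5p − 106.
Without the tax, 163.5 − 0.5p = 5p − 106 gives 5.5p = 269.5, so p* = €49 and q* = 139.
With the tax collected from consumers, demand (in seller-price terms) shifts: qd = 163.5 − 0.5(p + 11).
Solving gives q = 134 with consumers paying €59 and producers receiving €48 (the €11 wedge).
Quantity falls by |ΔQ| = |139 − 134| = 5.
DWL = ½ · t · |ΔQ| = ½ · 11 · 5 = €27.5.

Deadweight loss = €27.5.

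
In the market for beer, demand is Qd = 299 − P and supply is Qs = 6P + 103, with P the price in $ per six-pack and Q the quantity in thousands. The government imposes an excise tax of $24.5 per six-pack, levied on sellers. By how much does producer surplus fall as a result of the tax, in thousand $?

Producer surplus falls by $911.75 thousand.

Before the tax: set 299 − P = 6P + 103 → P* = $28, Q* = 271.
With the tax collected from sellers, supply shifts: Qs = 6(P − 24.5) + 103.
Solving gives Q = 250 with buyers paying $49 and sellers receiving $24.5 (the $24.5 wedge).
ΔPS is the trapezoid between Q = 250 and Q = 271 of height $3.5: ½ · (271 + 250) · 3.5 = $911.75.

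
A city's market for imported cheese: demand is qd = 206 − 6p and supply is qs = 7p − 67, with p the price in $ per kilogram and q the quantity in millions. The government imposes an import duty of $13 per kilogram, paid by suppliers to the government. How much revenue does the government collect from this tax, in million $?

Tax revenue = $494 million.

Without the tax, 206 − 6p = 7p − 67 gives 13p = 273, so p* = $21 and q* = 80.
With the tax collected from suppliers, supply shifts: qs = 7(p − 13) − 67.
New equilibrium: consumers pay $28, suppliers receive $15, q = 38. (Wedge: pb − ps = 13.)
Revenue = t · Q = 13 · 38 = $494.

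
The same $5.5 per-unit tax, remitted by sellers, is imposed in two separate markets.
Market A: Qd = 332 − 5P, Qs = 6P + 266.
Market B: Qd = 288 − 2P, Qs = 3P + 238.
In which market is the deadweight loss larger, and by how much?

Market A, by $23.1.

Market A: pre-tax P* = $6, Q* = 302; post-tax Q = 287; deadweight loss = $41.25.
Market B: pre-tax P* = $10, Q* = 268; post-tax Q = 261.4; deadweight loss = $18.15.
Difference: $41.25 vs $18.15 → market A is larger by $23.1.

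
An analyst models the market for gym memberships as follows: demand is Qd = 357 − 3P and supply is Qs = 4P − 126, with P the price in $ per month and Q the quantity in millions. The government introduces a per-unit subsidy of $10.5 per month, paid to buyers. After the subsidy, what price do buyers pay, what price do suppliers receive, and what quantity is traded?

Buyers pay $63; suppliers receive $73.5; quantity = 168.

Before the subsidy: set 357 − 3P = 4P − 126 → P* = $69, Q* = 150.
With a per-unit subsidy paid to buyers, each effectively pays P − 10.5, so demand becomes Qd = 357 − 3(P − 10.5).
New equilibrium: buyers pay $63, suppliers receive $73.5, Q = 168. (Wedge: Pb − Ps = −10.5.)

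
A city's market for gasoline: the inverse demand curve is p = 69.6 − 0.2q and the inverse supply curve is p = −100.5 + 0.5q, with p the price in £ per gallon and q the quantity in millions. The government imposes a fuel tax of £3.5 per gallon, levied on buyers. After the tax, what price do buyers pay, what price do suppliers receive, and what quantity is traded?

Rewrite in direct form: qd = 348 − 5p and qs = 2p + 201.
Before the tax: set 348 − 5p = 2p + 201 → p* = £21, q* = 243.
With the tax collected from buyers, demand (in seller-price terms) shifts: qd = 348 − 5(p + 3.5).
Solving gives q = 238 with buyers paying £22 and suppliers receiving £18.5 (the £3.5 wedge).

Buyers pay £22; suppliers receive £18.5; quantity = 238.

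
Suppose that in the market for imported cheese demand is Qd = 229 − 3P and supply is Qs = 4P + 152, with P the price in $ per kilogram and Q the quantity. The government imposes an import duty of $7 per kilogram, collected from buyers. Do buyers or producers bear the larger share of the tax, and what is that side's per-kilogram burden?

Before the tax: set 229 − 3P = 4P + 152 → P* = $11, Q* = 196.
With the tax collected from buyers, demand (in seller-price terms) shifts: Qd = 229 − 3(P + 7).
Solving gives Q = 184 with buyers paying $15 and producers receiving $8 (the $7 wedge).
Per-kilogram burden: buyers $4, producers $3.
Buyers take the larger share because demand is less price-elastic here (demand slope 3 vs supply slope 4).

Buyers bear the larger share: $4 per kilogram.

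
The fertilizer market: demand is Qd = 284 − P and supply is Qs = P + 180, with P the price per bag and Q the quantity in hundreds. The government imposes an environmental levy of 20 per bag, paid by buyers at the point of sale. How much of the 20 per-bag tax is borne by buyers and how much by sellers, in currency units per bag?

Without the tax, 284 − P = P + 180 gives 2P = 104, so P* = 52 and Q* = 232.
With the tax collected from buyers, demand (in seller-price terms) shifts: Qd = 284 − (P + 20).
New equilibrium: buyers pay 62, sellers receive 42, Q = 222. (Wedge: Pb − Ps = 20.)
Burden on buyers: 10; on sellers: 10. (They sum to 20.)

Buyers bear 10 per bag; sellers bear 10 per bag.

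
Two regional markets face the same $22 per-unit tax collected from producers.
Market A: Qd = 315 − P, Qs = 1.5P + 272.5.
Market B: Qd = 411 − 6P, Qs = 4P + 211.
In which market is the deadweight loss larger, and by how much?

Market A: pre-tax P* = $17, Q* = 298; post-tax Q = 284.8; deadweight loss = $145.2.
Market B: pre-tax P* = $20, Q* = 291; post-tax Q = 238.2; deadweight loss = $580.8.
Difference: $145.2 vs $580.8 → market B is larger by $435.6.

Market B, by $435.6.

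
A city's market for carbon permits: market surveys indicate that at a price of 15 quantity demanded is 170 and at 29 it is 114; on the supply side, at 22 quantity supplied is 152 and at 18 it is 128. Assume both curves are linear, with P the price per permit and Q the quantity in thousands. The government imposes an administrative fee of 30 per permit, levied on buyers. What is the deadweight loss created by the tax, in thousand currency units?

Deadweight loss = 1080 thousand.

Demand slope: (114 − 170)/(29 − 15) = -4, so Qd = 230 − 4P.
Supply slope: (128 − 152)/(18 − 22) = 6, so Qs = 6P + 20.
Without the tax, 230 − 4P = 6P + 20 gives 10P = 210, so P* = 21 and Q* = 146.
With the tax collected from buyers, demand (in seller-price terms) shifts: Qd = 230 − 4(P + 30).
New equilibrium: buyers pay 39, sellers receive 9, Q = 74. (Wedge: Pb − Ps = 30.)
Quantity falls by |ΔQ| = |146 − 74| = 72.
DWL = ½ · t · |ΔQ| = ½ · 30 · 72 = 1080.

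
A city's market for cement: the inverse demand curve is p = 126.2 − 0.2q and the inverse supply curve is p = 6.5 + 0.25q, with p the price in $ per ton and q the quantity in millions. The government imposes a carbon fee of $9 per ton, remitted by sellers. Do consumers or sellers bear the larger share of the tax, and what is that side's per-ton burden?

Rewrite in direct form: qd = 631 − 5p and qs = 4p − 26.
Before the tax: set 631 − 5p = 4p − 26 → p* = $73, q* = 266.
With the tax collected from sellers, supply shifts: qs = 4(p − 9) − 26.
Solving gives q = 246 with consumers paying $77 and sellers receiving $68 (the $9 wedge).
Per-ton burden: consumers $4, sellers $5.
Sellers take the larger share because supply is less price-elastic here (demand slope 5 vs supply slope 4).

Sellers bear the larger share: $5 per ton.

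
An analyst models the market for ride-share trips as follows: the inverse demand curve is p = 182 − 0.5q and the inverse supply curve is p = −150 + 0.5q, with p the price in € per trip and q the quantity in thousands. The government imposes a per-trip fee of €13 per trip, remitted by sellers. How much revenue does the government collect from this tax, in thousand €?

Tax revenue = €4147 thousand.

Rewrite in direct form: qd = 364 − 2p and qs = 2p + 300.
Without the tax, 364 − 2p = 2p + 300 gives 4p = 64, so p* = €16 and q* = 332.
With the tax collected from sellers, supply shifts: qs = 2(p − 13) + 300.
New equilibrium: consumers pay €22.5, sellers receive €9.5, q = 319. (Wedge: pb − ps = 13.)
Revenue = t · Q = 13 · 319 = €4147.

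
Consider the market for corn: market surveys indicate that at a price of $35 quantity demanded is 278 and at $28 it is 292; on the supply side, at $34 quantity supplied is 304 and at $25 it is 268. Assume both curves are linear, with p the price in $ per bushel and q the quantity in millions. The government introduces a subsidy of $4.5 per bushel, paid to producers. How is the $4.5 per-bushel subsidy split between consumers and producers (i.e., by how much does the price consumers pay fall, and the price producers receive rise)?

Consumers gain $3 per bushel; producers gain $1.5 per bushel.

Demand slope: (292 − 278)/(28 − 35) = -2, so qd = 348 − 2p.
Supply slope: (268 − 304)/(25 − 34) = 4, so qs = 4p + 168.
Without the subsidy, 348 − 2p = 4p + 168 gives 6p = 180, so p* = $30 and q* = 288.
With a per-unit subsidy paid to producers, each receives p + 4.5 per unit sold, so supply becomes qs = 4(p + 4.5) + 168.
Solving gives q = 294 with consumers paying $27 and producers receiving $31.5 (the $4.5 wedge).
Gain to consumers: $3; to producers: $1.5. (They sum to $4.5.)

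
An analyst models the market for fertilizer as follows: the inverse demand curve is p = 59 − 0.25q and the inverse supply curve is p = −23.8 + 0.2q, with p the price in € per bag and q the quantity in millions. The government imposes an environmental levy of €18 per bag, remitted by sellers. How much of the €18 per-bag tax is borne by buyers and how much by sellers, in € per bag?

Rewrite in direct form: qd = 236 − 4p and qs = 5p + 119.
Without the tax, 236 − 4p = 5p + 119 gives 9p = 117, so p* = €13 and q* = 184.
With the tax collected from sellers, supply shifts: qs = 5(p − 18) + 119.
New equilibrium: buyers pay €23, sellers receive €5, q = 144. (Wedge: pb − ps = 18.)
Burden on buyers: €10; on sellers: €8. (They sum to €18.)

Buyers bear €10 per bag; sellers bear €8 per bag.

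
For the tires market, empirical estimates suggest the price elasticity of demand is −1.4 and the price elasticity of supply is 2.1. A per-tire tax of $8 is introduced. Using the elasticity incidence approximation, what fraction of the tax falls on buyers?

Buyers' share ≈ 0.6.

Incidence ratio: buyers' share ≈ εs / (εs + |εd|) = 2.1 / (2.1 + 1.4) = 0.6.
Supply is the more elastic side, so buyers bear the larger share.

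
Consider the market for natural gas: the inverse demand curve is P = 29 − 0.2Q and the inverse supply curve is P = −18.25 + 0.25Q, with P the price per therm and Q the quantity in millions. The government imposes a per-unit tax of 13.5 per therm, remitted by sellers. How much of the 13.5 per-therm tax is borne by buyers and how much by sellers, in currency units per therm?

Rewrite in direct form: Qd = 145 − 5P and Qs = 4P + 73.
Before the tax: set 145 − 5P = 4P + 73 → P* = 8, Q* = 105.
With the tax collected from sellers, supply shifts: Qs = 4(P − 13.5) + 73.
New equilibrium: buyers pay 14, sellers receive 0.5, Q = 75. (Wedge: Pb − Ps = 13.5.)
Burden on buyers: 6; on sellers: 7.5. (They sum to 13.5.)
The less price-elastic side of the market bears the larger share of a per-unit tax.

Buyers bear 6 per therm; sellers bear 7.5 per therm.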